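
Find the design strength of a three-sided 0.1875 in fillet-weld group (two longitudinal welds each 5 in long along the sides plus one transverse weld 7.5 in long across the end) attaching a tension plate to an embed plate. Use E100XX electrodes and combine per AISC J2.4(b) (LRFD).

E100XX → F_EXX = 100 ksi.
t_e = 0.707 × 0.1875 = 0.1326 in.
R_nwl = 0.6 × 100 × 0.1326 × 10 = 79.54 kip (longitudinal, 2 welds).
R_nwt = 0.6 × 100 × 0.1326 × 7.5 = 59.65 kip (transverse, base value).
(i) R_nwl + R_nwt = 139.2 kip; (ii) 0.85 R_nwl + 1.5 R_nwt = 157.1 kip.
R_n = max = 157.1 kip [governs: (ii)]; φR_n = 117.8 kip.

φR_n ≈ 118 kip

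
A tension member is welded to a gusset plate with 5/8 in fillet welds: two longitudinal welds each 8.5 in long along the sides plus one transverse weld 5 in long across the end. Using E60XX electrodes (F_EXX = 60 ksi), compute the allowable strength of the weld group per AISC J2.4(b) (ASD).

R_n/Ω ≈ 175 kip

t_e = 0.707 × 0.625 = 0.4419 in.
R_nwl = 0.6 × 60 × 0.4419 × 17 = 270.4 kip (longitudinal, 2 welds).
R_nwt = 0.6 × 60 × 0.4419 × 5 = 79.54 kip (transverse, base value).
(i) R_nwl + R_nwt = 350 kip; (ii) 0.85 R_nwl + 1.5 R_nwt = 349.2 kip.
R_n = max = 350 kip [governs: (i)]; R_n/Ω = 175 kip.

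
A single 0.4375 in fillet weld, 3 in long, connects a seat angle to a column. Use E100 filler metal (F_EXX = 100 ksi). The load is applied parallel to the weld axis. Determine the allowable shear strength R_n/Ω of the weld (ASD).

R_n/Ω ≈ 27.8 kip

Effective throat t_e = 0.707 × 0.4375 = 0.3093 in.
Total length L = 3 in; A_we = 0.3093 × 3 = 0.9279 in².
F_nw = 0.6 F_EXX = 0.6 × 100 = 60 ksi.
R_n = 60 × 0.9279 = 55.68 kip; R_n/Ω = 55.68/2.0 = 27.84 kip.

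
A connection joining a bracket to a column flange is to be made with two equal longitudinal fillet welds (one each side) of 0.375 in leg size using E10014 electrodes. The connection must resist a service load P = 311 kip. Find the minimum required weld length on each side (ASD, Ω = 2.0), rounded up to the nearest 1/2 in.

E100XX → F_EXX = 100 ksi.
Throat t_e = 0.707 × 0.375 = 0.2651 in.
r_n/Ω = (0.6 × 100 × 0.2651) / 2.0 = 7.954 kip/in.
L_req = P / (r_n/Ω) = 311 / 7.954 = 39.1 in total.
Per side: 39.1 / 2 = 19.55 in.
Round up → use L = 20 in on each side.

L = 20 in on each side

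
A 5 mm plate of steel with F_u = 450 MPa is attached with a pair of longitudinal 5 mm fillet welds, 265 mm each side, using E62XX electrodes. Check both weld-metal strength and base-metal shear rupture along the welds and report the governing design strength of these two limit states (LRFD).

φR_n ≈ 523 kN (weld metal governs)

E62XX → F_EXX = 620 MPa.
t_e = 0.707 × 5 = 3.535 mm; L = 530 mm.
Weld metal: φR_n = 0.75 × 0.6 × 620 × 3.535 × 530 × 10⁻³ = 522.7 kN.
Base metal (shear rupture): φR_n = 0.75 × 0.6 × 450 × 5 × 530 × 10⁻³ = 536.6 kN.
Governing: weld metal.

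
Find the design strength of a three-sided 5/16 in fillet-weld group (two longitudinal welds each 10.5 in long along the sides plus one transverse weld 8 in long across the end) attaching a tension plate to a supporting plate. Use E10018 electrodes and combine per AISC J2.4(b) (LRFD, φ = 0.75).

φR_n ≈ 297 kip

E100XX → F_EXX = 100 ksi.
t_e = 0.707 × 0.3125 = 0.2209 in.
R_nwl = 0.6 × 100 × 0.2209 × 21 = 278.4 kip (longitudinal, 2 welds).
R_nwt = 0.6 × 100 × 0.2209 × 8 = 106 kip (transverse, base value).
(i) R_nwl + R_nwt = 384.4 kip; (ii) 0.85 R_nwl + 1.5 R_nwt = 395.7 kip.
R_n = max = 395.7 kip [governs: (ii)]; φR_n = 296.8 kip.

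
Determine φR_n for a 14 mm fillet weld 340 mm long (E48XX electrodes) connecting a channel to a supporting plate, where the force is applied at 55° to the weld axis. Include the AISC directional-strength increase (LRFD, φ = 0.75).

φR_n ≈ 996 kN

E48XX → F_EXX = 480 MPa.
t_e = 0.707 × 14 = 9.898 mm; A_we = 9.898 × 340 = 3365 mm².
Directional factor: 1.0 + 0.5 sin^1.5(55°) = 1.371.
F_nw = 0.6 × 480 × 1.371 = 394.8 MPa.
φR_n = 0.75 × 394.8 × 3365 × 10⁻³ = 996.4 kN.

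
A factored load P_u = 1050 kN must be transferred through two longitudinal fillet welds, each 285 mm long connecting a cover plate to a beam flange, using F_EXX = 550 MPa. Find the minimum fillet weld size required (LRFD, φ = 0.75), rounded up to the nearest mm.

Total weld length L = 570 mm.
Required throat t_e = P_u / (φ × 0.6 F_EXX × L) = 1050 / (0.75 × 0.6 × 550 × 570 × 10⁻³) = 7.443 mm.
Required leg w = t_e / 0.707 = 10.53 mm → use 11 mm.

w = 11 mm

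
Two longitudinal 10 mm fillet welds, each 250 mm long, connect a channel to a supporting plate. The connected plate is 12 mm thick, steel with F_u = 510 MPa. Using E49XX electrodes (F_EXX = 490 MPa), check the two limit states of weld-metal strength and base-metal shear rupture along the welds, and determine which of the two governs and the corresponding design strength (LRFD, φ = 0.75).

t_e = 0.707 × 10 = 7.07 mm; L = 500 mm.
Weld metal: φR_n = 0.75 × 0.6 × 490 × 7.07 × 500 × 10⁻³ = 779.5 kN.
Base metal (shear rupture): φR_n = 0.75 × 0.6 × 510 × 12 × 500 × 10⁻³ = 1377 kN.
Governing: weld metal.

φR_n ≈ 779 kN (weld metal governs)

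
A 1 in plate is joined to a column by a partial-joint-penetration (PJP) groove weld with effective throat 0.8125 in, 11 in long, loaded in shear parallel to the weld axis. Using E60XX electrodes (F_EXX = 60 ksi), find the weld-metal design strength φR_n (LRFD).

φR_n ≈ 241 kip

Effective throat (given) t_e = 0.8125 in.
A_we = 0.8125 × 11 = 8.938 in².
F_nw = 0.6 F_EXX = 36 ksi.
φR_n = 0.75 × 36 × 8.938 = 241.3 kip.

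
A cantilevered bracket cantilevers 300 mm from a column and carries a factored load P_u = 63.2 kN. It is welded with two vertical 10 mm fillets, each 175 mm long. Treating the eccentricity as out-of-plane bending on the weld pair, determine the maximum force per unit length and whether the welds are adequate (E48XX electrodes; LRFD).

E48XX → F_EXX = 480 MPa.
L_w = 2 × 175 = 350 mm; section modulus (unit throat) S = 2 × L²/6 = 10210 mm².
Direct shear f_v = P/L_w = 63.2×10³/350 = 180.6 N/mm.
Moment M = P × e = 63.2×10³ × 300 = 18960000 N·mm; bending f_b = M/S = 1857 N/mm.
f_max = √(f_v² + f_b²) = √(180.6² + 1857²) = 1866 N/mm.
φr_n = 0.75 × 0.6 × 480 × (0.707 × 10) = 1527 N/mm → NOT adequate.

f_max ≈ 1870 N/mm; NOT adequate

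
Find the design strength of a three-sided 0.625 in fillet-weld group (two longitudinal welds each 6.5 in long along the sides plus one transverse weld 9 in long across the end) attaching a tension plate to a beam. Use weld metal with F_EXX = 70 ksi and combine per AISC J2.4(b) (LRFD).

t_e = 0.707 × 0.625 = 0.4419 in.
R_nwl = 0.6 × 70 × 0.4419 × 13 = 241.3 kips (longitudinal, 2 welds).
R_nwt = 0.6 × 70 × 0.4419 × 9 = 167 kips (transverse, base value).
(i) R_nwl + R_nwt = 408.3 kips; (ii) 0.85 R_nwl + 1.5 R_nwt = 455.6 kips.
R_n = max = 455.6 kips [governs: (ii)]; φR_n = 341.7 kips.

φR_n ≈ 342 kips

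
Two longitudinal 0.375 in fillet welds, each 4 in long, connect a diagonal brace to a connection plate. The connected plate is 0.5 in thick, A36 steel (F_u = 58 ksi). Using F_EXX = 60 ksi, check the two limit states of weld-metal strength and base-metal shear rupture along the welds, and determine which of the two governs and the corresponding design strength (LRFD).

t_e = 0.707 × 0.375 = 0.2651 in; L = 8 in.
Weld metal: φR_n = 0.75 × 0.6 × 60 × 0.2651 × 8 = 57.27 kips.
Base metal (shear rupture): φR_n = 0.75 × 0.6 × 58 × 0.5 × 8 = 104.4 kips.
Governing: weld metal.

φR_n ≈ 57.3 kips (weld metal governs)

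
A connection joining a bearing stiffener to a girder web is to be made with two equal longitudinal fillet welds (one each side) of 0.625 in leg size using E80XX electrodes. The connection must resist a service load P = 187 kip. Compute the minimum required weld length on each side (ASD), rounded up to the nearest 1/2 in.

L = 9 in on each side

E80XX → F_EXX = 80 ksi.
Throat t_e = 0.707 × 0.625 = 0.4419 in.
r_n/Ω = (0.6 × 80 × 0.4419) / 2.0 = 10.6 kip/in.
L_req = P / (r_n/Ω) = 187 / 10.6 = 17.63 in total.
Per side: 17.63 / 2 = 8.817 in.
Round up → use L = 9 in on each side.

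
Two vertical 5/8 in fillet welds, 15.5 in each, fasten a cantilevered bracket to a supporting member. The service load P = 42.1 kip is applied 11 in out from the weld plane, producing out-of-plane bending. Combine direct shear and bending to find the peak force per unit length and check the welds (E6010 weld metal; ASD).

f_max ≈ 5.94 kip/in; adequate

E60XX → F_EXX = 60 ksi.
L_w = 2 × 15.5 = 31 in; section modulus (unit throat) S = 2 × L²/6 = 80.08 in².
Direct shear f_v = P/L_w = 42.1/31 = 1.358 kip/in.
Moment M = P × e = 42.1 × 11 = 463.1 kip·in; bending f_b = M/S = 5.783 kip/in.
f_max = √(f_v² + f_b²) = √(1.358² + 5.783²) = 5.94 kip/in.
r_n/Ω = (1/2.0) × 0.6 × 60 × (0.707 × 0.625) = 7.954 kip/in → adequate.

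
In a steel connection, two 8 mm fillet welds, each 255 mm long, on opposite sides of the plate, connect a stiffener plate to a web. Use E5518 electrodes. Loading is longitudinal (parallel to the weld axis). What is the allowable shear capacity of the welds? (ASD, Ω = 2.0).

R_n/Ω ≈ 476 kN

E55XX → F_EXX = 550 MPa.
Effective throat t_e = 0.707 × 8 = 5.656 mm.
Total length L = 510 mm; A_we = 5.656 × 510 = 2885 mm².
F_nw = 0.6 F_EXX = 0.6 × 550 = 330 MPa.
R_n = 330 × 2885 × 10⁻³ = 951.9 kN; R_n/Ω = 951.9/2.0 = 476 kN.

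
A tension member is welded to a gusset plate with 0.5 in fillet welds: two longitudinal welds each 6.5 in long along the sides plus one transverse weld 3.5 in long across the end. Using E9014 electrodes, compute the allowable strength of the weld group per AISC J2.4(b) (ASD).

R_n/Ω ≈ 157 kip

E90XX → F_EXX = 90 ksi.
t_e = 0.707 × 0.5 = 0.3535 in.
R_nwl = 0.6 × 90 × 0.3535 × 13 = 248.2 kip (longitudinal, 2 welds).
R_nwt = 0.6 × 90 × 0.3535 × 3.5 = 66.81 kip (transverse, base value).
(i) R_nwl + R_nwt = 315 kip; (ii) 0.85 R_nwl + 1.5 R_nwt = 311.2 kip.
R_n = max = 315 kip [governs: (i)]; R_n/Ω = 157.5 kip.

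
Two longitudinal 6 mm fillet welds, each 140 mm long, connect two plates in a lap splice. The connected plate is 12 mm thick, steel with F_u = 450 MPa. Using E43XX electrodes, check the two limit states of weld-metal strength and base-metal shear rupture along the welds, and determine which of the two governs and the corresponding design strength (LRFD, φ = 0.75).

E43XX → F_EXX = 430 MPa.
t_e = 0.707 × 6 = 4.242 mm; L = 280 mm.
Weld metal: φR_n = 0.75 × 0.6 × 430 × 4.242 × 280 × 10⁻³ = 229.8 kN.
Base metal (shear rupture): φR_n = 0.75 × 0.6 × 450 × 12 × 280 × 10⁻³ = 680.4 kN.
Governing: weld metal.

φR_n ≈ 230 kN (weld metal governs)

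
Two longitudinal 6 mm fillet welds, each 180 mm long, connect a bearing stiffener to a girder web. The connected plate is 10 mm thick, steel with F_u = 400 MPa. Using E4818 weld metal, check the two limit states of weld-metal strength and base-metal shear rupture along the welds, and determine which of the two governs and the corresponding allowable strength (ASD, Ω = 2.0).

R_n/Ω ≈ 220 kN (weld metal governs)

E48XX → F_EXX = 480 MPa.
t_e = 0.707 × 6 = 4.242 mm; L = 360 mm.
Weld metal: R_n/Ω = (1/2.0) × 0.6 × 480 × 4.242 × 360 × 10⁻³ = 219.9 kN.
Base metal (shear rupture): R_n/Ω = (1/2.0) × 0.6 × 400 × 10 × 360 × 10⁻³ = 432 kN.
Governing: weld metal.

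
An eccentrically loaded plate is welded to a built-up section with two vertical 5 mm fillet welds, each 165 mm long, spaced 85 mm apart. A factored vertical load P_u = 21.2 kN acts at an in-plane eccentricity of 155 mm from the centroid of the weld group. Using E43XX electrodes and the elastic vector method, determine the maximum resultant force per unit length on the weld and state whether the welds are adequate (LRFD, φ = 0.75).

f_max ≈ 262 N/mm; adequate

E43XX → F_EXX = 430 MPa.
Total weld length L_w = 330 mm. Treat welds as unit-width lines.
Polar moment about centroid: J = 2[d³/12 + d(b/2)²] = 2[165³/12 + 165×42.5²] = 1345000 mm³.
Direct shear f_v = P/L_w = 21.2×10³ / 330 = 64.24 N/mm (vertical).
Torsion M = P·e = 21.2×10³ × 155 = 3286000 N·mm.
Critical point at (x, y) = (42.5, 82.5) from centroid. f_tx = M·y/J = 201.6 N/mm; f_ty = M·x/J = 103.9 N/mm.
Resultant f_max = √[f_tx² + (f_v + f_ty)²] = √[201.6² + (64.24 + 103.9)²] = 262.5 N/mm.
Capacity per unit length: φr_n = 0.75 × 0.6 × 430 × (0.707 × 5) = 684 N/mm.
262.5 ≤ 684 → adequate.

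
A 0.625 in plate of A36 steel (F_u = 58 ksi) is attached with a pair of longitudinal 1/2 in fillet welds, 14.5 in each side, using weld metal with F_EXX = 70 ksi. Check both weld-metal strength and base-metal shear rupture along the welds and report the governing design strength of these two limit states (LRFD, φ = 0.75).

t_e = 0.707 × 0.5 = 0.3535 in; L = 29 in.
Weld metal: φR_n = 0.75 × 0.6 × 70 × 0.3535 × 29 = 322.9 kips.
Base metal (shear rupture): φR_n = 0.75 × 0.6 × 58 × 0.625 × 29 = 473.1 kips.
Governing: weld metal.

φR_n ≈ 323 kips (weld metal governs)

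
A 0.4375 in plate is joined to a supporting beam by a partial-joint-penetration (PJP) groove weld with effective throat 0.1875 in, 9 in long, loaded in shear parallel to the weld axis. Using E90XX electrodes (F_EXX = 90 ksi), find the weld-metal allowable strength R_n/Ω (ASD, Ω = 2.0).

R_n/Ω ≈ 45.6 kips

Effective throat (given) t_e = 0.1875 in.
A_we = 0.1875 × 9 = 1.688 in².
F_nw = 0.6 F_EXX = 54 ksi.
R_n/Ω = (54 × 1.688) / 2.0 = 45.56 kips.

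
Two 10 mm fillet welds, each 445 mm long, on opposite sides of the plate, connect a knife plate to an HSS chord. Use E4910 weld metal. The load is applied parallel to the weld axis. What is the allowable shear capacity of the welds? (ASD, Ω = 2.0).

E49XX → F_EXX = 490 MPa.
Effective throat t_e = 0.707 × 10 = 7.07 mm.
Total length L = 890 mm; A_we = 7.07 × 890 = 6292 mm².
F_nw = 0.6 F_EXX = 0.6 × 490 = 294 MPa.
R_n = 294 × 6292 × 10⁻³ = 1850 kN; R_n/Ω = 1850/2.0 = 925 kN.

R_n/Ω ≈ 925 kN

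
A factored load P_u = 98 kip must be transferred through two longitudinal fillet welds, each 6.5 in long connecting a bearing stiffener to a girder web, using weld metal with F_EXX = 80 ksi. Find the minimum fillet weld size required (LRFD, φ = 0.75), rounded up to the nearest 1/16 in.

w = 5/16 in

Total weld length L = 13 in.
Required throat t_e = P_u / (φ × 0.6 F_EXX × L) = 98 / (0.75 × 0.6 × 80 × 13) = 0.2094 in.
Required leg w = t_e / 0.707 = 0.2962 in → use 5/16 in.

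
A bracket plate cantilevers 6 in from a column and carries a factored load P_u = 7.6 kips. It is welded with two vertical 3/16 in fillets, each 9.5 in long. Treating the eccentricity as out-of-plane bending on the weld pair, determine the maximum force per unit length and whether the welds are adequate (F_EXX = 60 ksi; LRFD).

L_w = 2 × 9.5 = 19 in; section modulus (unit throat) S = 2 × L²/6 = 30.08 in².
Direct shear f_v = P/L_w = 7.6/19 = 0.4 kip/in.
Moment M = P × e = 7.6 × 6 = 45.6 kip·in; bending f_b = M/S = 1.516 kip/in.
f_max = √(f_v² + f_b²) = √(0.4² + 1.516²) = 1.568 kip/in.
φr_n = 0.75 × 0.6 × 60 × (0.707 × 0.1875) = 3.579 kip/in → adequate.

f_max ≈ 1.57 kip/in; adequate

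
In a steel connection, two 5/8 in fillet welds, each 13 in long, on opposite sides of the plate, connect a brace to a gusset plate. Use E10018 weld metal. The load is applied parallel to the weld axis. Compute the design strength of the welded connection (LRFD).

φR_n ≈ 517 kip

E100XX → F_EXX = 100 ksi.
Effective throat t_e = 0.707 × 0.625 = 0.4419 in.
Total length L = 26 in; A_we = 0.4419 × 26 = 11.49 in².
F_nw = 0.6 F_EXX = 0.6 × 100 = 60 ksi.
φR_n = 0.75 × 60 × 11.49 = 517 kip.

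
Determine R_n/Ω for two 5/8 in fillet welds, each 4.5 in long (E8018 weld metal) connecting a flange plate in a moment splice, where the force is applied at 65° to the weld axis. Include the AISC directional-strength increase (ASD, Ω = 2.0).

R_n/Ω ≈ 137 kip

E80XX → F_EXX = 80 ksi.
t_e = 0.707 × 0.625 = 0.4419 in; A_we = 0.4419 × 9 = 3.977 in².
Directional factor: 1.0 + 0.5 sin^1.5(65°) = 1.431.
F_nw = 0.6 × 80 × 1.431 = 68.71 ksi.
R_n/Ω = (68.71 × 3.977) / 2.0 = 136.6 kip.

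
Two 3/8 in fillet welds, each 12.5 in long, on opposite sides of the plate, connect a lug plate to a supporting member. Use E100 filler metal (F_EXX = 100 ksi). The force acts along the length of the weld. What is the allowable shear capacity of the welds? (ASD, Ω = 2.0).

R_n/Ω ≈ 199 kip

Effective throat t_e = 0.707 × 0.375 = 0.2651 in.
Total length L = 25 in; A_we = 0.2651 × 25 = 6.628 in².
F_nw = 0.6 F_EXX = 0.6 × 100 = 60 ksi.
R_n = 60 × 6.628 = 397.7 kip; R_n/Ω = 397.7/2.0 = 198.8 kip.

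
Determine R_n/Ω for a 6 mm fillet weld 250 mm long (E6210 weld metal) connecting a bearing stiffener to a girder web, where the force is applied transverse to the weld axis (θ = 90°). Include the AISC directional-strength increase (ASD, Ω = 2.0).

R_n/Ω ≈ 296 kN

E62XX → F_EXX = 620 MPa.
t_e = 0.707 × 6 = 4.242 mm; A_we = 4.242 × 250 = 1060 mm².
Directional factor: 1.0 + 0.5 sin^1.5(90°) = 1.5.
F_nw = 0.6 × 620 × 1.5 = 558 MPa.
R_n/Ω = (558 × 1060) / 2.0 × 10⁻³ = 295.9 kN.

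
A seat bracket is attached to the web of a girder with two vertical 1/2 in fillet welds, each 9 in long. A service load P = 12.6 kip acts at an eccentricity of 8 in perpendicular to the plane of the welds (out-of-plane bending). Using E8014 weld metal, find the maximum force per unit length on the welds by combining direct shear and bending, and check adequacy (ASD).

E80XX → F_EXX = 80 ksi.
L_w = 2 × 9 = 18 in; section modulus (unit throat) S = 2 × L²/6 = 27 in².
Direct shear f_v = P/L_w = 12.6/18 = 0.7 kip/in.
Moment M = P × e = 12.6 × 8 = 100.8 kip·in; bending f_b = M/S = 3.733 kip/in.
f_max = √(f_v² + f_b²) = √(0.7² + 3.733²) = 3.798 kip/in.
r_n/Ω = (1/2.0) × 0.6 × 80 × (0.707 × 0.5) = 8.484 kip/in → adequate.

f_max ≈ 3.8 kip/in; adequate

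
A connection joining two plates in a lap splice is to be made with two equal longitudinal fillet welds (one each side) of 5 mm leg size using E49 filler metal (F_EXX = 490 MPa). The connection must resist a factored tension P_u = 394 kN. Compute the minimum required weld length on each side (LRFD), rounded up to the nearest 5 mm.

Throat t_e = 0.707 × 5 = 3.535 mm.
φr_n = 0.75 × 0.6 × 490 × 3.535 × 10⁻³ = 0.7795 kN/mm.
L_req = P_u / φr_n = 394 / 0.7795 = 505.5 mm total.
Per side: 505.5 / 2 = 252.7 mm.
Round up → use L = 255 mm on each side.

L = 255 mm on each side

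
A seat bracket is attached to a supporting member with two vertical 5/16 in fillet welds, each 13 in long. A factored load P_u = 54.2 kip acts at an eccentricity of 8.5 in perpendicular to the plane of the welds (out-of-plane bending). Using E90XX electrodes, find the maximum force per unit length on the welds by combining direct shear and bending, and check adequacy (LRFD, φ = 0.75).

f_max ≈ 8.44 kip/in; adequate

E90XX → F_EXX = 90 ksi.
L_w = 2 × 13 = 26 in; section modulus (unit throat) S = 2 × L²/6 = 56.33 in².
Direct shear f_v = P/L_w = 54.2/26 = 2.085 kip/in.
Moment M = P × e = 54.2 × 8.5 = 460.7 kip·in; bending f_b = M/S = 8.178 kip/in.
f_max = √(f_v² + f_b²) = √(2.085² + 8.178²) = 8.44 kip/in.
φr_n = 0.75 × 0.6 × 90 × (0.707 × 0.3125) = 8.948 kip/in → adequate.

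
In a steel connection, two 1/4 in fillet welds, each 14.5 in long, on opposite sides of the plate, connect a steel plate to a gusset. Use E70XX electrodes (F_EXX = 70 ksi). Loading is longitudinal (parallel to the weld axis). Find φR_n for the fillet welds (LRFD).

φR_n ≈ 161 kips

Effective throat t_e = 0.707 × 0.25 = 0.1767 in.
Total length L = 29 in; A_we = 0.1767 × 29 = 5.126 in².
F_nw = 0.6 F_EXX = 0.6 × 70 = 42 ksi.
φR_n = 0.75 × 42 × 5.126 = 161.5 kips.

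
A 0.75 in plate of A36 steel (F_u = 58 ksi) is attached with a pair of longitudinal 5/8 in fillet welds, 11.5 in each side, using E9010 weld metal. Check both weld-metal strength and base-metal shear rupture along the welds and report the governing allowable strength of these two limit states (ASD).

R_n/Ω ≈ 274 kips (weld metal governs)

E90XX → F_EXX = 90 ksi.
t_e = 0.707 × 0.625 = 0.4419 in; L = 23 in.
Weld metal: R_n/Ω = (1/2.0) × 0.6 × 90 × 0.4419 × 23 = 274.4 kips.
Base metal (shear rupture): R_n/Ω = (1/2.0) × 0.6 × 58 × 0.75 × 23 = 300.1 kips.
Governing: weld metal.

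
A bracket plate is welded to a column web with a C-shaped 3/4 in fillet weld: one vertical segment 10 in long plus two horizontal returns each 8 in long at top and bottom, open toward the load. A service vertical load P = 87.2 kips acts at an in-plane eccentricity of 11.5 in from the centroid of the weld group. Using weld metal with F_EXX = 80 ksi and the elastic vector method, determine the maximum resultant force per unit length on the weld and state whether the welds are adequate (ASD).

f_max ≈ 13.9 kip/in; NOT adequate

Total weld length L_w = 26 in. Treat welds as unit-width lines.
Centroid: x̄ = 2×8×4 / 26 = 2.462 in from the vertical weld.
Polar moment about centroid: J = I_x + I_y = [10³/12 + 2×8×5²] + [10×2.462² + 2(8³/12 + 8×1.538²)] = 667.1 in³.
Direct shear f_v = P/L_w = 87.2 / 26 = 3.354 kip/in (vertical).
Torsion M = P·e = 87.2 × 11.5 = 1002.8 kip·in.
Critical point at (x, y) = (5.538, 5) from centroid. f_tx = M·y/J = 7.516 kip/in; f_ty = M·x/J = 8.325 kip/in.
Resultant f_max = √[f_tx² + (f_v + f_ty)²] = √[7.516² + (3.354 + 8.325)²] = 13.89 kip/in.
Capacity per unit length: r_n/Ω = (1/2.0) × 0.6 × 80 × (0.707 × 0.75) = 12.73 kip/in.
13.89 > 12.73 → NOT adequate.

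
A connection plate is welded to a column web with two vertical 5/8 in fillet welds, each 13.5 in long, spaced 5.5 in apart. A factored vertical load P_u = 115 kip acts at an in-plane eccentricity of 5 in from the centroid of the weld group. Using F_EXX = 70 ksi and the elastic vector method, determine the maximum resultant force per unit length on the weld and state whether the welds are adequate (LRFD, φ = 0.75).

Total weld length L_w = 27 in. Treat welds as unit-width lines.
Polar moment about centroid: J = 2[d³/12 + d(b/2)²] = 2[13.5³/12 + 13.5×2.75²] = 614.2 in³.
Direct shear f_v = P/L_w = 115 / 27 = 4.259 kip/in (vertical).
Torsion M = P·e = 115 × 5 = 575 kip·in.
Critical point at (x, y) = (2.75, 6.75) from centroid. f_tx = M·y/J = 6.319 kip/in; f_ty = M·x/J = 2.574 kip/in.
Resultant f_max = √[f_tx² + (f_v + f_ty)²] = √[6.319² + (4.259 + 2.574)²] = 9.307 kip/in.
Capacity per unit length: φr_n = 0.75 × 0.6 × 70 × (0.707 × 0.625) = 13.92 kip/in.
9.307 ≤ 13.92 → adequate.

f_max ≈ 9.31 kip/in; adequate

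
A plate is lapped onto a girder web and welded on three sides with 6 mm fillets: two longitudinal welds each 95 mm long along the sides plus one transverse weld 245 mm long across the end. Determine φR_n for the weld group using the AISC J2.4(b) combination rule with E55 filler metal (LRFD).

φR_n ≈ 555 kN

E55XX → F_EXX = 550 MPa.
t_e = 0.707 × 6 = 4.242 mm.
R_nwl = 0.6 × 550 × 4.242 × 190 × 10⁻³ = 266 kN (longitudinal, 2 welds).
R_nwt = 0.6 × 550 × 4.242 × 245 × 10⁻³ = 343 kN (transverse, base value).
(i) R_nwl + R_nwt = 608.9 kN; (ii) 0.85 R_nwl + 1.5 R_nwt = 740.5 kN.
R_n = max = 740.5 kN [governs: (ii)]; φR_n = 555.4 kN.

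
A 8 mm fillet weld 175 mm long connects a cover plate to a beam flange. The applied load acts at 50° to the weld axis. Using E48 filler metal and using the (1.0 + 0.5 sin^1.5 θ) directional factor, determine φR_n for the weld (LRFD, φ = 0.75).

φR_n ≈ 285 kN

E48XX → F_EXX = 480 MPa.
t_e = 0.707 × 8 = 5.656 mm; A_we = 5.656 × 175 = 989.8 mm².
Directional factor: 1.0 + 0.5 sin^1.5(50°) = 1.335.
F_nw = 0.6 × 480 × 1.335 = 384.5 MPa.
φR_n = 0.75 × 384.5 × 989.8 × 10⁻³ = 285.5 kN.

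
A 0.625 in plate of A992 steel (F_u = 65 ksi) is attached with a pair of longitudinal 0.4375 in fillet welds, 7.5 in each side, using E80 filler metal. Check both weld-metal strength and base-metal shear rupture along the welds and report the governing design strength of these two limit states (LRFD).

E80XX → F_EXX = 80 ksi.
t_e = 0.707 × 0.4375 = 0.3093 in; L = 15 in.
Weld metal: φR_n = 0.75 × 0.6 × 80 × 0.3093 × 15 = 167 kip.
Base metal (shear rupture): φR_n = 0.75 × 0.6 × 65 × 0.625 × 15 = 274.2 kip.
Governing: weld metal.

φR_n ≈ 167 kip (weld metal governs)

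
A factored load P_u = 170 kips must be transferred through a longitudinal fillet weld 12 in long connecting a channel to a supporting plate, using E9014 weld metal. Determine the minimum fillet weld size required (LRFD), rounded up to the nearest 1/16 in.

E90XX → F_EXX = 90 ksi.
Total weld length L = 12 in.
Required throat t_e = P_u / (φ × 0.6 F_EXX × L) = 170 / (0.75 × 0.6 × 90 × 12) = 0.3498 in.
Required leg w = t_e / 0.707 = 0.4948 in → use 1/2 in.

w = 1/2 in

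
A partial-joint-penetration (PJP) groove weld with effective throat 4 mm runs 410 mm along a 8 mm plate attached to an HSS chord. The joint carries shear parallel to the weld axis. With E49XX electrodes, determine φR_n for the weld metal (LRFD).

E49XX → F_EXX = 490 MPa.
Effective throat (given) t_e = 4 mm.
A_we = 4 × 410 = 1640 mm².
F_nw = 0.6 F_EXX = 294 MPa.
φR_n = 0.75 × 294 × 1640 × 10⁻³ = 361.6 kN.

φR_n ≈ 362 kN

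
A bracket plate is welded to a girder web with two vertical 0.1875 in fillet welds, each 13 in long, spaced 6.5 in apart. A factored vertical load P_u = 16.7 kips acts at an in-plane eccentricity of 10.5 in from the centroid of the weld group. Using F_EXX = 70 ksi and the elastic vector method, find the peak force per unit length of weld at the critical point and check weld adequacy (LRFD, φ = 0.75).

Total weld length L_w = 26 in. Treat welds as unit-width lines.
Polar moment about centroid: J = 2[d³/12 + d(b/2)²] = 2[13³/12 + 13×3.25²] = 640.8 in³.
Direct shear f_v = P/L_w = 16.7 / 26 = 0.6423 kip/in (vertical).
Torsion M = P·e = 16.7 × 10.5 = 175.35 kip·in.
Critical point at (x, y) = (3.25, 6.5) from centroid. f_tx = M·y/J = 1.779 kip/in; f_ty = M·x/J = 0.8893 kip/in.
Resultant f_max = √[f_tx² + (f_v + f_ty)²] = √[1.779² + (0.6423 + 0.8893)²] = 2.347 kip/in.
Capacity per unit length: φr_n = 0.75 × 0.6 × 70 × (0.707 × 0.1875) = 4.176 kip/in.
2.347 ≤ 4.176 → adequate.

f_max ≈ 2.35 kip/in; adequate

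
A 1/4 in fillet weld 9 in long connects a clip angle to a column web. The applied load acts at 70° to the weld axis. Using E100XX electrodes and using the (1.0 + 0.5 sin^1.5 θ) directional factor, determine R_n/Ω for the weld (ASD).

E100XX → F_EXX = 100 ksi.
t_e = 0.707 × 0.25 = 0.1767 in; A_we = 0.1767 × 9 = 1.591 in².
Directional factor: 1.0 + 0.5 sin^1.5(70°) = 1.455.
F_nw = 0.6 × 100 × 1.455 = 87.33 ksi.
R_n/Ω = (87.33 × 1.591) / 2.0 = 69.46 kips.

R_n/Ω ≈ 69.5 kips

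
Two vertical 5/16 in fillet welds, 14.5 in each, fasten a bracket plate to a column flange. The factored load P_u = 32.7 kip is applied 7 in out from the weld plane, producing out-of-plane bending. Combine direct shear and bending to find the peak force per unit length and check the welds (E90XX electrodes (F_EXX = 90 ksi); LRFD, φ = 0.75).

L_w = 2 × 14.5 = 29 in; section modulus (unit throat) S = 2 × L²/6 = 70.08 in².
Direct shear f_v = P/L_w = 32.7/29 = 1.128 kip/in.
Moment M = P × e = 32.7 × 7 = 228.9 kip·in; bending f_b = M/S = 3.266 kip/in.
f_max = √(f_v² + f_b²) = √(1.128² + 3.266²) = 3.455 kip/in.
φr_n = 0.75 × 0.6 × 90 × (0.707 × 0.3125) = 8.948 kip/in → adequate.

f_max ≈ 3.46 kip/in; adequate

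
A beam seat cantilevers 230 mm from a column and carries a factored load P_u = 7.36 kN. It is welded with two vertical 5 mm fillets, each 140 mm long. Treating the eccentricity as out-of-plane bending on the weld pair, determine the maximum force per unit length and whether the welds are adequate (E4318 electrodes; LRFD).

E43XX → F_EXX = 430 MPa.
L_w = 2 × 140 = 280 mm; section modulus (unit throat) S = 2 × L²/6 = 6533 mm².
Direct shear f_v = P/L_w = 7.36×10³/280 = 26.29 N/mm.
Moment M = P × e = 7.36×10³ × 230 = 1692800 N·mm; bending f_b = M/S = 259.1 N/mm.
f_max = √(f_v² + f_b²) = √(26.29² + 259.1²) = 260.4 N/mm.
φr_n = 0.75 × 0.6 × 430 × (0.707 × 5) = 684 N/mm → adequate.

f_max ≈ 260 N/mm; adequate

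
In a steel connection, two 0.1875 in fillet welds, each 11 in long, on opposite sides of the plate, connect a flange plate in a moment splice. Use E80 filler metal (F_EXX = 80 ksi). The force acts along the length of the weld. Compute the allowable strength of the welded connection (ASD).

Effective throat t_e = 0.707 × 0.1875 = 0.1326 in.
Total length L = 22 in; A_we = 0.1326 × 22 = 2.916 in².
F_nw = 0.6 F_EXX = 0.6 × 80 = 48 ksi.
R_n = 48 × 2.916 = 140 kips; R_n/Ω = 140/2.0 = 69.99 kips.

R_n/Ω ≈ 70 kips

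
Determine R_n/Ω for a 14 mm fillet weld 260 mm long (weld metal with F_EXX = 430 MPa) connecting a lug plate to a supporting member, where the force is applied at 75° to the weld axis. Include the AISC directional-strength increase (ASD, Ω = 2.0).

R_n/Ω ≈ 490 kN

t_e = 0.707 × 14 = 9.898 mm; A_we = 9.898 × 260 = 2573 mm².
Directional factor: 1.0 + 0.5 sin^1.5(75°) = 1.475.
F_nw = 0.6 × 430 × 1.475 = 380.5 MPa.
R_n/Ω = (380.5 × 2573) / 2.0 × 10⁻³ = 489.6 kN.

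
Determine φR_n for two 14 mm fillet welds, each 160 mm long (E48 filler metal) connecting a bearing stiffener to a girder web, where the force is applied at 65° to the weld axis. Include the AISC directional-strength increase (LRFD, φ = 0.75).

E48XX → F_EXX = 480 MPa.
t_e = 0.707 × 14 = 9.898 mm; A_we = 9.898 × 320 = 3167 mm².
Directional factor: 1.0 + 0.5 sin^1.5(65°) = 1.431.
F_nw = 0.6 × 480 × 1.431 = 412.2 MPa.
φR_n = 0.75 × 412.2 × 3167 × 10⁻³ = 979.3 kN.

φR_n ≈ 979 kN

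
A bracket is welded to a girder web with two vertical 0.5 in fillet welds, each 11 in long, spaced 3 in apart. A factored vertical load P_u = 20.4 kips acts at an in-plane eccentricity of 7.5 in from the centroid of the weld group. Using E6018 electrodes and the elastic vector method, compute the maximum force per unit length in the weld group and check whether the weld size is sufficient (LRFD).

E60XX → F_EXX = 60 ksi.
Total weld length L_w = 22 in. Treat welds as unit-width lines.
Polar moment about centroid: J = 2[d³/12 + d(b/2)²] = 2[11³/12 + 11×1.5²] = 271.3 in³.
Direct shear f_v = P/L_w = 20.4 / 22 = 0.9273 kip/in (vertical).
Torsion M = P·e = 20.4 × 7.5 = 153 kip·in.
Critical point at (x, y) = (1.5, 5.5) from centroid. f_tx = M·y/J = 3.101 kip/in; f_ty = M·x/J = 0.8458 kip/in.
Resultant f_max = √[f_tx² + (f_v + f_ty)²] = √[3.101² + (0.9273 + 0.8458)²] = 3.572 kip/in.
Capacity per unit length: φr_n = 0.75 × 0.6 × 60 × (0.707 × 0.5) = 9.544 kip/in.
3.572 ≤ 9.544 → adequate.

f_max ≈ 3.57 kip/in; adequate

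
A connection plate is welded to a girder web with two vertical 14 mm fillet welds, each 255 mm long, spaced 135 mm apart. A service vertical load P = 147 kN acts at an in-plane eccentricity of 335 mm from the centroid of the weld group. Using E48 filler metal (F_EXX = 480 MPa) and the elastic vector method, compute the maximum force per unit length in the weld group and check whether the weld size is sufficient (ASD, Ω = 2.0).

Total weld length L_w = 510 mm. Treat welds as unit-width lines.
Polar moment about centroid: J = 2[d³/12 + d(b/2)²] = 2[255³/12 + 255×67.5²] = 5087000 mm³.
Direct shear f_v = P/L_w = 147×10³ / 510 = 288.2 N/mm (vertical).
Torsion M = P·e = 147×10³ × 335 = 49245000 N·mm.
Critical point at (x, y) = (67.5, 127.5) from centroid. f_tx = M·y/J = 1234 N/mm; f_ty = M·x/J = 653.4 N/mm.
Resultant f_max = √[f_tx² + (f_v + f_ty)²] = √[1234² + (288.2 + 653.4)²] = 1552 N/mm.
Capacity per unit length: r_n/Ω = (1/2.0) × 0.6 × 480 × (0.707 × 14) = 1425 N/mm.
1552 > 1425 → NOT adequate.

f_max ≈ 1550 N/mm; NOT adequate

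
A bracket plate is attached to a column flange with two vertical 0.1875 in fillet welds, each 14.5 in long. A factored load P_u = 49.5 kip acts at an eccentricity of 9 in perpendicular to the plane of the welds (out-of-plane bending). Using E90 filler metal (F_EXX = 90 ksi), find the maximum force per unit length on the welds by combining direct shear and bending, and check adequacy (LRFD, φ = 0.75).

L_w = 2 × 14.5 = 29 in; section modulus (unit throat) S = 2 × L²/6 = 70.08 in².
Direct shear f_v = P/L_w = 49.5/29 = 1.707 kip/in.
Moment M = P × e = 49.5 × 9 = 445.5 kip·in; bending f_b = M/S = 6.357 kip/in.
f_max = √(f_v² + f_b²) = √(1.707² + 6.357²) = 6.582 kip/in.
φr_n = 0.75 × 0.6 × 90 × (0.707 × 0.1875) = 5.369 kip/in → NOT adequate.

f_max ≈ 6.58 kip/in; NOT adequate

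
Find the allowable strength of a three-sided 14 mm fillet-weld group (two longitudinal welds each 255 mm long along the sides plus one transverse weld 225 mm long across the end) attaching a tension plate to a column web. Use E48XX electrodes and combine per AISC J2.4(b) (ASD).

R_n/Ω ≈ 1100 kN

E48XX → F_EXX = 480 MPa.
t_e = 0.707 × 14 = 9.898 mm.
R_nwl = 0.6 × 480 × 9.898 × 510 × 10⁻³ = 1454 kN (longitudinal, 2 welds).
R_nwt = 0.6 × 480 × 9.898 × 225 × 10⁻³ = 641.4 kN (transverse, base value).
(i) R_nwl + R_nwt = 2095 kN; (ii) 0.85 R_nwl + 1.5 R_nwt = 2198 kN.
R_n = max = 2198 kN [governs: (ii)]; R_n/Ω = 1099 kN.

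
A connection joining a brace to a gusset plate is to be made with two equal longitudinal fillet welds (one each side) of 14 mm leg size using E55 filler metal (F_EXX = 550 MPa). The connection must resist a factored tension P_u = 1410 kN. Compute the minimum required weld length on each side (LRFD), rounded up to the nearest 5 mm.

L = 290 mm on each side

Throat t_e = 0.707 × 14 = 9.898 mm.
φr_n = 0.75 × 0.6 × 550 × 9.898 × 10⁻³ = 2.45 kN/mm.
L_req = P_u / φr_n = 1410 / 2.45 = 575.6 mm total.
Per side: 575.6 / 2 = 287.8 mm.
Round up → use L = 290 mm on each side.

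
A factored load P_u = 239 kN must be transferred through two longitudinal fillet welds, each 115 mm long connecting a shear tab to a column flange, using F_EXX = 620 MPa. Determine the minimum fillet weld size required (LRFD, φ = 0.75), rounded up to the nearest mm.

w = 6 mm

Total weld length L = 230 mm.
Required throat t_e = P_u / (φ × 0.6 F_EXX × L) = 239 / (0.75 × 0.6 × 620 × 230 × 10⁻³) = 3.724 mm.
Required leg w = t_e / 0.707 = 5.268 mm → use 6 mm.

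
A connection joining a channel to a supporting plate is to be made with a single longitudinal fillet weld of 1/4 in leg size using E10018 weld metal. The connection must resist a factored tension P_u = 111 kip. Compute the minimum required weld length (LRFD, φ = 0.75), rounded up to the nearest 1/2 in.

E100XX → F_EXX = 100 ksi.
Throat t_e = 0.707 × 0.25 = 0.1767 in.
φr_n = 0.75 × 0.6 × 100 × 0.1767 = 7.954 kip/in.
L_req = P_u / φr_n = 111 / 7.954 = 13.96 in total.
Round up → use L = 14 in.

L = 14 in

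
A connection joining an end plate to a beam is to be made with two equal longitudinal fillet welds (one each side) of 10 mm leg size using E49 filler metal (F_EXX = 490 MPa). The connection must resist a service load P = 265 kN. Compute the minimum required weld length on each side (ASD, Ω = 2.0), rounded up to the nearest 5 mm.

L = 130 mm on each side

Throat t_e = 0.707 × 10 = 7.07 mm.
r_n/Ω = (0.6 × 490 × 7.07) / 2.0 = 1039 N/mm = 1.039 kN/mm.
L_req = P / (r_n/Ω) = 265 / 1.039 = 255 mm total.
Per side: 255 / 2 = 127.5 mm.
Round up → use L = 130 mm on each side.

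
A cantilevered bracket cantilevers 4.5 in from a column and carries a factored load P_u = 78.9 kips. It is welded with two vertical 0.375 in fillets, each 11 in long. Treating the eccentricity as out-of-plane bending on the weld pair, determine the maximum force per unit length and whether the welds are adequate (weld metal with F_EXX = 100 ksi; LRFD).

L_w = 2 × 11 = 22 in; section modulus (unit throat) S = 2 × L²/6 = 40.33 in².
Direct shear f_v = P/L_w = 78.9/22 = 3.586 kip/in.
Moment M = P × e = 78.9 × 4.5 = 355.05 kip·in; bending f_b = M/S = 8.803 kip/in.
f_max = √(f_v² + f_b²) = √(3.586² + 8.803²) = 9.505 kip/in.
φr_n = 0.75 × 0.6 × 100 × (0.707 × 0.375) = 11.93 kip/in → adequate.

f_max ≈ 9.51 kip/in; adequate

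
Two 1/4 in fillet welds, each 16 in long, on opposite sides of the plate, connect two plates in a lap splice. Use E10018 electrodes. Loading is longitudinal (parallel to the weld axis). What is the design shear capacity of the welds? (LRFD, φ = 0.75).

E100XX → F_EXX = 100 ksi.
Effective throat t_e = 0.707 × 0.25 = 0.1767 in.
Total length L = 32 in; A_we = 0.1767 × 32 = 5.656 in².
F_nw = 0.6 F_EXX = 0.6 × 100 = 60 ksi.
φR_n = 0.75 × 60 × 5.656 = 254.5 kip.

φR_n ≈ 255 kip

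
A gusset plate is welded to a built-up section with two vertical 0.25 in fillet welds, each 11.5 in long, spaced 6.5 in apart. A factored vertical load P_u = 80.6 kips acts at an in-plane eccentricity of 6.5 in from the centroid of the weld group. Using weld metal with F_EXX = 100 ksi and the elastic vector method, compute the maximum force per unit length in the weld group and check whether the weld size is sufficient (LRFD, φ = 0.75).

f_max ≈ 9.21 kip/in; NOT adequate

Total weld length L_w = 23 in. Treat welds as unit-width lines.
Polar moment about centroid: J = 2[d³/12 + d(b/2)²] = 2[11.5³/12 + 11.5×3.25²] = 496.4 in³.
Direct shear f_v = P/L_w = 80.6 / 23 = 3.504 kip/in (vertical).
Torsion M = P·e = 80.6 × 6.5 = 523.9 kip·in.
Critical point at (x, y) = (3.25, 5.75) from centroid. f_tx = M·y/J = 6.068 kip/in; f_ty = M·x/J = 3.43 kip/in.
Resultant f_max = √[f_tx² + (f_v + f_ty)²] = √[6.068² + (3.504 + 3.43)²] = 9.215 kip/in.
Capacity per unit length: φr_n = 0.75 × 0.6 × 100 × (0.707 × 0.25) = 7.954 kip/in.
9.215 > 7.954 → NOT adequate.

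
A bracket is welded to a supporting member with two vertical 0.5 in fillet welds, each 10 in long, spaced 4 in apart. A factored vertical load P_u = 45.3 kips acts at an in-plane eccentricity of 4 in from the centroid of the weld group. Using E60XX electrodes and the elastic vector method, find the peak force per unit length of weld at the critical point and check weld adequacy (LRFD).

f_max ≈ 5.24 kip/in; adequate

E60XX → F_EXX = 60 ksi.
Total weld length L_w = 20 in. Treat welds as unit-width lines.
Polar moment about centroid: J = 2[d³/12 + d(b/2)²] = 2[10³/12 + 10×2²] = 246.7 in³.
Direct shear f_v = P/L_w = 45.3 / 20 = 2.265 kip/in (vertical).
Torsion M = P·e = 45.3 × 4 = 181.2 kip·in.
Critical point at (x, y) = (2, 5) from centroid. f_tx = M·y/J = 3.673 kip/in; f_ty = M·x/J = 1.469 kip/in.
Resultant f_max = √[f_tx² + (f_v + f_ty)²] = √[3.673² + (2.265 + 1.469)²] = 5.238 kip/in.
Capacity per unit length: φr_n = 0.75 × 0.6 × 60 × (0.707 × 0.5) = 9.544 kip/in.
5.238 ≤ 9.544 → adequate.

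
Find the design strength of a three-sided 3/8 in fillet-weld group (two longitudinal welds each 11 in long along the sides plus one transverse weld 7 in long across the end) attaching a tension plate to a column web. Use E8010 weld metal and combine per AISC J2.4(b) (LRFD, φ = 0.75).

φR_n ≈ 279 kip

E80XX → F_EXX = 80 ksi.
t_e = 0.707 × 0.375 = 0.2651 in.
R_nwl = 0.6 × 80 × 0.2651 × 22 = 280 kip (longitudinal, 2 welds).
R_nwt = 0.6 × 80 × 0.2651 × 7 = 89.08 kip (transverse, base value).
(i) R_nwl + R_nwt = 369.1 kip; (ii) 0.85 R_nwl + 1.5 R_nwt = 371.6 kip.
R_n = max = 371.6 kip [governs: (ii)]; φR_n = 278.7 kip.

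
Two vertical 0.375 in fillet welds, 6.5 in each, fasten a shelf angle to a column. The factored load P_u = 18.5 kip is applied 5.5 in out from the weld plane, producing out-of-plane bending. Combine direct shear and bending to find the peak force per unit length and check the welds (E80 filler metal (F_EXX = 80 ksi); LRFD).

L_w = 2 × 6.5 = 13 in; section modulus (unit throat) S = 2 × L²/6 = 14.08 in².
Direct shear f_v = P/L_w = 18.5/13 = 1.423 kip/in.
Moment M = P × e = 18.5 × 5.5 = 101.75 kip·in; bending f_b = M/S = 7.225 kip/in.
f_max = √(f_v² + f_b²) = √(1.423² + 7.225²) = 7.364 kip/in.
φr_n = 0.75 × 0.6 × 80 × (0.707 × 0.375) = 9.544 kip/in → adequate.

f_max ≈ 7.36 kip/in; adequate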